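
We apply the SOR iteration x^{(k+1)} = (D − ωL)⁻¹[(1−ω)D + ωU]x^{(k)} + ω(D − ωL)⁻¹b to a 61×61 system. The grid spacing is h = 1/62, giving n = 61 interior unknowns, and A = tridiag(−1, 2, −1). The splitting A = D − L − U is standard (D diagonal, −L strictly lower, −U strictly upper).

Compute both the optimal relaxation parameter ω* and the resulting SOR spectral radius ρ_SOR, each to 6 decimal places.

ω* = 1.903585, ρ_SOR = 0.903585

ρ_J = max_k |cos(kπ/62)| = cos(π/62) = 0.998717
√(1−ρ_J²) = |sin(π/62)| = 0.0506492
Young: ω* = 2/(1+√(1−ρ_J²)) = 2/(1+0.0506492) = 2/1.0506492 = 1.903585.
ρ_SOR = ω* − 1 ≈ 0.903585.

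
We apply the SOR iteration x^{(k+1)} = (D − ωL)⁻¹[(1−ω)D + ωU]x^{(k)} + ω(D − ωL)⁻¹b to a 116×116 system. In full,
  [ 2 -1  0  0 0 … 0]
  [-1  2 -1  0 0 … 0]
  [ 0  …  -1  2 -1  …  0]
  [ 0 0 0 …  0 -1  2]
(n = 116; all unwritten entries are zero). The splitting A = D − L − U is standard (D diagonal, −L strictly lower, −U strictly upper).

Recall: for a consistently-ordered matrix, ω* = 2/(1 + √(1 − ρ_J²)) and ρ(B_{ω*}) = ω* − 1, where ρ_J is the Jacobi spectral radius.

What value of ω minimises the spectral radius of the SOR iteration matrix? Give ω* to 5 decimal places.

With n=116, ρ(Jacobi) = cos(π/117) = 0.99964.
√(1−ρ_J²) simplifies to sin(π/117) = 0.026848.
Then 2/(1+√(1−ρ_J²)) = 2/(1+0.026848); ω* = 2/1.026848 = 1.94771.
At ω = 1.94771 every |λ(B_ω)| = ω−1, so ρ_SOR = 0.94771.

ω* = 1.94771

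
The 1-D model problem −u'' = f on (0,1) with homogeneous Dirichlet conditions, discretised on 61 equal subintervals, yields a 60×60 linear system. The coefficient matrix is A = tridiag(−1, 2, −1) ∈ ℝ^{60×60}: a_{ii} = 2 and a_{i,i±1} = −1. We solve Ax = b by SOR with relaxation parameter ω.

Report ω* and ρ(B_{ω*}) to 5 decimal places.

ω* = 1.90208, ρ_SOR = 0.90208

B_J for the 60×60 system has eigenvalues cos(kπ/61); ρ_J = cos(π/61) = 0.99867.
√(1−ρ_J²) = |sin(π/61)| = 0.051479
Then 2/(1+√(1−ρ_J²)) = 2/(1+0.051479); ω* = 2/1.051479 = 1.90208.
Hence ρ(B_{ω*}) = 1.90208 − 1 = 0.90208.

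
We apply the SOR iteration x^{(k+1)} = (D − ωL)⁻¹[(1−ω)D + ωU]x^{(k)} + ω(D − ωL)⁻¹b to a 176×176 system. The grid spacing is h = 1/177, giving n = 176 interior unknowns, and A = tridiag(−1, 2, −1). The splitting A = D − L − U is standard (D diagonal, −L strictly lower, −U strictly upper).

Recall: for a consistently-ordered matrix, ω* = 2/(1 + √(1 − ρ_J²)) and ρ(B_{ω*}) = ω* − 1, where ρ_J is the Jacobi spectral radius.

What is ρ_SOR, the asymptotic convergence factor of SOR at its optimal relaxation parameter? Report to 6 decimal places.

ρ_SOR = 0.965123

½·tridiag(1,0,1) at n=176: λ_k = cos(kπ/177); max |λ| at k=1 ⇒ ρ_J = cos(π/177) ≈ 0.999842.
1 − cos²(π/177) = sin²(π/177) ⇒ √(1−ρ_J²) = sin(π/177) = 0.0177482.
ω* = 2/(1+0.0177482) = 1.965123
ρ(B_{ω*}) = ω*−1 = 0.965123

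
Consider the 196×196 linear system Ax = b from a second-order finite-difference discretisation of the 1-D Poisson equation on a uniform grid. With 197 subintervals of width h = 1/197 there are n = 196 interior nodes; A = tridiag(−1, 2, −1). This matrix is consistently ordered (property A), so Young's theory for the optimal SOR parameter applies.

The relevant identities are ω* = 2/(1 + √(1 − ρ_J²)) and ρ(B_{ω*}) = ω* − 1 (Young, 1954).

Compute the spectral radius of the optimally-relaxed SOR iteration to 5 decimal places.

ρ_SOR = 0.96861

With n=196, ρ(Jacobi) = cos(π/197) = 0.99987.
√(1−ρ_J²) = |sin(π/197)| = 0.015946
ω* = 2 / (1 + 0.015946) = 2 / 1.015946 ≈ 1.96861.
ρ_SOR = ω* − 1 = 1.96861 − 1 = 0.96861.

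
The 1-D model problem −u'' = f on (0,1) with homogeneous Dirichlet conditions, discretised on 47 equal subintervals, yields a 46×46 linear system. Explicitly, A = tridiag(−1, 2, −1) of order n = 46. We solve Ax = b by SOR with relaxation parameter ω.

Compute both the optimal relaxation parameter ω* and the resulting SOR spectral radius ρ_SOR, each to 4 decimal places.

With n=46, ρ(Jacobi) = cos(π/47) = 0.9978.
√(1 − cos²(π/47)) = sin(π/47) ≈ 0.06679.
So ω* = 2/1.06679 = 1.8748 (Young).
[ρ_SOR] ω* − 1 = 0.8748.

ω* = 1.8748, ρ_SOR = 0.8748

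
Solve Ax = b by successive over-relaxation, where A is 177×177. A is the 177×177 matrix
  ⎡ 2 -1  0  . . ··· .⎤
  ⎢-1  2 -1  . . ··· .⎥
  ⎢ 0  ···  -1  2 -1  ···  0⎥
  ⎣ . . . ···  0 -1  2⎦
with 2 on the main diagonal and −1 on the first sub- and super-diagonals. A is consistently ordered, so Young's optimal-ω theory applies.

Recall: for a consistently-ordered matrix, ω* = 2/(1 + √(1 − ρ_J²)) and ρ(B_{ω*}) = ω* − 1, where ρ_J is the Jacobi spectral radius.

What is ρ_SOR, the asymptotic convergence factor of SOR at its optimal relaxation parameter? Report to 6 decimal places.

With n=177, ρ(Jacobi) = cos(π/178) = 0.999844.
√(1−ρ_J²) = |sin(π/178)| = 0.0176485
Then 2/(1+√(1−ρ_J²)) = 2/(1+0.0176485); ω* = 2/1.0176485 = 1.965315.
and ρ(B_{ω*}) = 1.965315 − 1 = 0.965315.

ρ_SOR = 0.965315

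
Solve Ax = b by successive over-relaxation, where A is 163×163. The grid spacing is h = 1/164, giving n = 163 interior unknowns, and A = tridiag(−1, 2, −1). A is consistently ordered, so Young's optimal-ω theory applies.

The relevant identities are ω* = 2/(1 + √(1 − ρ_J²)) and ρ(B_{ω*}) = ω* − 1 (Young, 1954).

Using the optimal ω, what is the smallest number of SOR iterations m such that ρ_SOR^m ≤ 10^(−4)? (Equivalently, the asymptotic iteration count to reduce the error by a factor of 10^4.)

m = 241

spectrum of D⁻¹(L+U) = {cos(kπ/164) : 1≤k≤163}; ρ_J = cos(π/164) = 0.9998165.
√(1−ρ_J²) = |sin(π/164)| = 0.0191549
Then 2/(1+√(1−ρ_J²)) = 2/(1+0.0191549); ω* = 2/1.0191549 = 1.9624102.
ρ(B_{ω*}) = ω*−1 = 0.9624102
Need (0.9624102)^m ≤ 10^(−4): m ≥ 4·ln10/|ln 0.9624102| = 9.21034/0.0383145 = 240.388 ⇒ m = 241.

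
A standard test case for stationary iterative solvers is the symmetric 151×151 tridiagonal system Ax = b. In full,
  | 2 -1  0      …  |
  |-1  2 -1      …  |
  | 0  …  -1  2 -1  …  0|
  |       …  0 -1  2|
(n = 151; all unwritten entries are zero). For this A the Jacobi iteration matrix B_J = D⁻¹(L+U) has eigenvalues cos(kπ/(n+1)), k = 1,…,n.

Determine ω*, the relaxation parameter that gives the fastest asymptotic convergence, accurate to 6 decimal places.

ω* = 1.959503

With n=151, ρ(Jacobi) = cos(π/152) = 0.999786.
√(1−ρ_J²) simplifies to sin(π/152) = 0.0206669.
Then 2/(1+√(1−ρ_J²)) = 2/(1+0.0206669); ω* = 2/1.0206669 = 1.959503.
[ρ_SOR] ω* − 1 = 0.959503.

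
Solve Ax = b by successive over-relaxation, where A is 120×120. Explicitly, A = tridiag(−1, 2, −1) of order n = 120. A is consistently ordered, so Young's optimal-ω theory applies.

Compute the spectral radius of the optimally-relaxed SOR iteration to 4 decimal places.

spectrum of D⁻¹(L+U) = {cos(kπ/121) : 1≤k≤120}; ρ_J = cos(π/121) = 0.9997.
root = sin(π/121) = 0.02596  (since 1−cos² = sin²).
So ω* = 2/1.02596 = 1.9494 (Young).
Hence ρ(B_{ω*}) = 1.9494 − 1 = 0.9494.

ρ_SOR = 0.9494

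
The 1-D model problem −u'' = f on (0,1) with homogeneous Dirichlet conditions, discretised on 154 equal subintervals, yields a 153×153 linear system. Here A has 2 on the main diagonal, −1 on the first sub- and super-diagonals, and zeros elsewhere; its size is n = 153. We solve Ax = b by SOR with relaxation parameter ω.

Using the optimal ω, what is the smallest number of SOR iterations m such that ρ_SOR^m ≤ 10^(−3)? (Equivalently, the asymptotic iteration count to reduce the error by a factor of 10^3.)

B_J for the 153×153 system has eigenvalues cos(kπ/154); ρ_J = cos(π/154) = 0.9997919.
√(1 − cos²(π/154)) = sin(π/154) ≈ 0.0203985.
So ω* = 2/1.0203985 = 1.9600186 (Young).
[ρ_SOR] ω* − 1 = 0.9600186.
3·ln10 = 6.90776; −ln(0.9600186) = 0.0408026; m = ⌈6.90776/0.0408026⌉ = ⌈169.297⌉ = 170.

m = 170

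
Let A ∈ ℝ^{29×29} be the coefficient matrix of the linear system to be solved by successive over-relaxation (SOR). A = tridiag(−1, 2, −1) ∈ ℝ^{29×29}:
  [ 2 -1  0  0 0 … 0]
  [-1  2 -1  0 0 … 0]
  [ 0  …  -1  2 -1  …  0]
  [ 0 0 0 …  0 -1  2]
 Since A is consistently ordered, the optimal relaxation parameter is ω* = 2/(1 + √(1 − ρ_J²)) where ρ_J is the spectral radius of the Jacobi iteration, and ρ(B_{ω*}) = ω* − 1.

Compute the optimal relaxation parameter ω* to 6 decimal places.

ρ_J = max_k |cos(kπ/30)| = cos(π/30) = 0.994522
√(1−ρ_J²) = |sin(π/30)| = 0.1045285
[ω*] 2 ÷ (1 + 0.1045285) = 2 ÷ 1.1045285 = 1.810727.
ρ_SOR = ω* − 1 ≈ 0.810727.

ω* = 1.810727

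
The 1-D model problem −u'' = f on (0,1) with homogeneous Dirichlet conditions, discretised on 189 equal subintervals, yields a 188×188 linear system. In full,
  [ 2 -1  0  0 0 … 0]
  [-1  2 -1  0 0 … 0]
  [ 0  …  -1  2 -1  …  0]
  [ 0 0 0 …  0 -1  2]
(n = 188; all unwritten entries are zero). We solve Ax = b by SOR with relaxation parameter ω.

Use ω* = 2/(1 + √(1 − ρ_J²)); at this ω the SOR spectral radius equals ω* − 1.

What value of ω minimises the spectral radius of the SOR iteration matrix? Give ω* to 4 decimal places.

n=188: λ(B_J) = 1 − λ(A)/2 = cos(kπ/189); k=1 gives ρ_J = 0.9999.
√(1 − cos²(π/189)) = sin(π/189) ≈ 0.01662.
ω* = 2/(1 + 0.01662) = 2/1.01662 = 1.9673.
Hence ρ(B_{ω*}) = 1.9673 − 1 = 0.9673.

ω* = 1.9673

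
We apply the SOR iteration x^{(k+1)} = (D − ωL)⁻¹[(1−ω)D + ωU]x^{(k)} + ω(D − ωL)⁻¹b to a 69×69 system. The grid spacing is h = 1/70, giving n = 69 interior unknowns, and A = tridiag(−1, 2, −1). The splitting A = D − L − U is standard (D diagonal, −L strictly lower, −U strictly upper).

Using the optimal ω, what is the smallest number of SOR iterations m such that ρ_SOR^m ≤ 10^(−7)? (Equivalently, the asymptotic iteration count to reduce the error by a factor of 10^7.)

With n=69, ρ(Jacobi) = cos(π/70) = 0.9989931.
√(1−ρ_J²) simplifies to sin(π/70) = 0.0448648.
So ω* = 2/1.0448648 = 1.9141232 (Young).
ρ_SOR = ω* − 1 = 1.9141232 − 1 = 0.9141232.
ρ_SOR^m ≤ 10^(−7) ⇔ m ≥ 7·ln10/(−ln 0.9141232) = 16.1181/0.0897899 = 179.509; m = ⌈179.509⌉ = 180.

m = 180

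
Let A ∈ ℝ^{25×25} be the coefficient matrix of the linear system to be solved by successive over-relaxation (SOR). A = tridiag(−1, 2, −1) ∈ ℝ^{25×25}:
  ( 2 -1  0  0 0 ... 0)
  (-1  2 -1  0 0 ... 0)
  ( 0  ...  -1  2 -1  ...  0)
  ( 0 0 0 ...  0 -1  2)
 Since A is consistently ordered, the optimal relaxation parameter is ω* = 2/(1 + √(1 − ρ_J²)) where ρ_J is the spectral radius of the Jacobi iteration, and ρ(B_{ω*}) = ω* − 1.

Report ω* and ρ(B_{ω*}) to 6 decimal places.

ω* = 1.784859, ρ_SOR = 0.784859

n=25: λ(B_J) = 1 − λ(A)/2 = cos(kπ/26); k=1 gives ρ_J = 0.992709.
√(1−ρ_J²) simplifies to sin(π/26) = 0.1205367.
Then 2/(1+√(1−ρ_J²)) = 2/(1+0.1205367); ω* = 2/1.1205367 = 1.784859.
and ρ(B_{ω*}) = 1.784859 − 1 = 0.784859.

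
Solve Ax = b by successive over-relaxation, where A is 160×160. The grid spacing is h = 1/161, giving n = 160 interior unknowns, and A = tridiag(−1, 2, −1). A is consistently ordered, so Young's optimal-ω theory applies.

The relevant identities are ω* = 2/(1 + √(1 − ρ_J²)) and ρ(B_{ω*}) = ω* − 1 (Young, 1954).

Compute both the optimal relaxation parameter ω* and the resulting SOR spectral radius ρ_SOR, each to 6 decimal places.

ω* = 1.961723, ρ_SOR = 0.961723

With n=160, ρ(Jacobi) = cos(π/161) = 0.999810.
√(1−ρ_J²) simplifies to sin(π/161) = 0.0195118.
So ω* = 2/1.0195118 = 1.961723 (Young).
ρ(B_{ω*}) = ω*−1 = 0.961723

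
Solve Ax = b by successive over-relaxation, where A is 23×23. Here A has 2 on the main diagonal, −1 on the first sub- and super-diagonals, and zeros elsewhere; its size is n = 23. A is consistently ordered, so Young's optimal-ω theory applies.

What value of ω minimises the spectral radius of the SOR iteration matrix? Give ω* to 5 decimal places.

ρ_J = max_k |cos(kπ/24)| = cos(π/24) = 0.99144
root = sin(π/24) = 0.130526  (since 1−cos² = sin²).
So ω* = 2/1.130526 = 1.76909 (Young).
and ρ(B_{ω*}) = 1.76909 − 1 = 0.76909.

ω* = 1.76909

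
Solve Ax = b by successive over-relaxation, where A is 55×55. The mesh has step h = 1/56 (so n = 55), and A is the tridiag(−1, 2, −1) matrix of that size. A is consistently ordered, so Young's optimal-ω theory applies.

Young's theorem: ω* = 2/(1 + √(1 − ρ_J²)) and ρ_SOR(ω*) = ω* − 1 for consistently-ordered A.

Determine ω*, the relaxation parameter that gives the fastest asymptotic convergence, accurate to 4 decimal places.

ω* = 1.8938

With n=55, ρ(Jacobi) = cos(π/56) = 0.9984.
1 − cos²(π/56) = sin²(π/56) ⇒ √(1−ρ_J²) = sin(π/56) = 0.05607.
ω* = 2/(1+0.05607) = 1.8938
Hence ρ(B_{ω*}) = 1.8938 − 1 = 0.8938.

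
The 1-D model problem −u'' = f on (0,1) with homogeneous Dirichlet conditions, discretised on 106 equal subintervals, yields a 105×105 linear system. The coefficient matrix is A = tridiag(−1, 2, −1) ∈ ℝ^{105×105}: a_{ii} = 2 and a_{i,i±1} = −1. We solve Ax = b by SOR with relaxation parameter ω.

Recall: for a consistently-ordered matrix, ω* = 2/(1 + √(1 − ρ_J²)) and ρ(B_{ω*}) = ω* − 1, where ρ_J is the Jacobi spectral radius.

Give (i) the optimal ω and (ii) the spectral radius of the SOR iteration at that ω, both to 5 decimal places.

ρ_J = max_k |cos(kπ/106)| = cos(π/106) = 0.99956
√(1−ρ_J²) = |sin(π/106)| = 0.029633
So ω* = 2/1.029633 = 1.94244 (Young).
and ρ(B_{ω*}) = 1.94244 − 1 = 0.94244.

ω* = 1.94244, ρ_SOR = 0.94244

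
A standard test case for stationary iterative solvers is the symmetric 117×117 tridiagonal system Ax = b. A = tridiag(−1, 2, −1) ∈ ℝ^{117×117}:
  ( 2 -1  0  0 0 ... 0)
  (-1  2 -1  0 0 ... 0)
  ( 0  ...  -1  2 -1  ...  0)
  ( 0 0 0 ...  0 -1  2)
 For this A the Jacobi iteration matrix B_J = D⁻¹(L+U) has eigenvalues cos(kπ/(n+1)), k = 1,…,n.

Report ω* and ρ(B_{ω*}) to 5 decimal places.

ω* = 1.94814, ρ_SOR = 0.94814

[ρ_J] n=117: ρ(B_J) = cos(π/(n+1)) = cos(π/118) = 0.99965.
√(1−ρ_J²) simplifies to sin(π/118) = 0.026621.
ω* = 2/(1 + 0.026621) = 2/1.026621 = 1.94814.
and ρ(B_{ω*}) = 1.94814 − 1 = 0.94814.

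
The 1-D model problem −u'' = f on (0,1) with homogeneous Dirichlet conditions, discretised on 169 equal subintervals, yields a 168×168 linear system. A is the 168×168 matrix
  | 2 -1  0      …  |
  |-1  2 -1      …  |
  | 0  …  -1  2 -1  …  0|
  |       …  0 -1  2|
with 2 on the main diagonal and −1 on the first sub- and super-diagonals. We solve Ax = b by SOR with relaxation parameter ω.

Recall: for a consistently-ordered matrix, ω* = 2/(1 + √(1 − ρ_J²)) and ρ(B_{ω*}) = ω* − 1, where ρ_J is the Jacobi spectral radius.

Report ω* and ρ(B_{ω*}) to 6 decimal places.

spectrum of D⁻¹(L+U) = {cos(kπ/169) : 1≤k≤168}; ρ_J = cos(π/169) = 0.999827.
√(1 − cos²(π/169)) = sin(π/169) ≈ 0.0185882.
So ω* = 2/1.0185882 = 1.963502 (Young).
At ω = 1.963502 every |λ(B_ω)| = ω−1, so ρ_SOR = 0.963502.

ω* = 1.963502, ρ_SOR = 0.963502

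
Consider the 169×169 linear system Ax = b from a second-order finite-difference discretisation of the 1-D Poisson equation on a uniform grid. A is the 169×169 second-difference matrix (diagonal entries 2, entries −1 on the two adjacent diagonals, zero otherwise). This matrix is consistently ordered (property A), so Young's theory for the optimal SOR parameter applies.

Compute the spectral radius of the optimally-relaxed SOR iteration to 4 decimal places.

[ρ_J] n=169: ρ(B_J) = cos(π/(n+1)) = cos(π/170) = 0.9998.
√(1 − cos²(π/170)) = sin(π/170) ≈ 0.01848.
ω* = 2/(1 + 0.01848) = 2/1.01848 = 1.9637.
At ω = 1.9637 every |λ(B_ω)| = ω−1, so ρ_SOR = 0.9637.

ρ_SOR = 0.9637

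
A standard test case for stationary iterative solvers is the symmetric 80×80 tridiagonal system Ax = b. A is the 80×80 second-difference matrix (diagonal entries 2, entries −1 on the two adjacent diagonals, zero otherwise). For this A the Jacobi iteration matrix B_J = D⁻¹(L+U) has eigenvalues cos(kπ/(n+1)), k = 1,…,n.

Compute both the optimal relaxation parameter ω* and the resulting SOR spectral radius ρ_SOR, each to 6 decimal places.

B_J for the 80×80 system has eigenvalues cos(kπ/81); ρ_J = cos(π/81) = 0.999248.
1 − cos²(π/81) = sin²(π/81) ⇒ √(1−ρ_J²) = sin(π/81) = 0.0387754.
Then 2/(1+√(1−ρ_J²)) = 2/(1+0.0387754); ω* = 2/1.0387754 = 1.925344.
ρ(B_{ω*}) = ω*−1 = 0.925344

ω* = 1.925344, ρ_SOR = 0.925344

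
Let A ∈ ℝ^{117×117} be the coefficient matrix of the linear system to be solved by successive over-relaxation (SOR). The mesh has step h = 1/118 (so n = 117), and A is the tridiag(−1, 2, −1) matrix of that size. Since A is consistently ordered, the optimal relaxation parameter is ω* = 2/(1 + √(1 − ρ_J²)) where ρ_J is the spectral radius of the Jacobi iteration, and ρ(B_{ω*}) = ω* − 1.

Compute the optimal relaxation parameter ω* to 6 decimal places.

½·tridiag(1,0,1) at n=117: λ_k = cos(kπ/118); max |λ| at k=1 ⇒ ρ_J = cos(π/118) ≈ 0.999646.
1 − cos²(π/118) = sin²(π/118) ⇒ √(1−ρ_J²) = sin(π/118) = 0.0266205.
Then 2/(1+√(1−ρ_J²)) = 2/(1+0.0266205); ω* = 2/1.0266205 = 1.948140.
ρ_SOR = ω* − 1 ≈ 0.948140.

ω* = 1.948140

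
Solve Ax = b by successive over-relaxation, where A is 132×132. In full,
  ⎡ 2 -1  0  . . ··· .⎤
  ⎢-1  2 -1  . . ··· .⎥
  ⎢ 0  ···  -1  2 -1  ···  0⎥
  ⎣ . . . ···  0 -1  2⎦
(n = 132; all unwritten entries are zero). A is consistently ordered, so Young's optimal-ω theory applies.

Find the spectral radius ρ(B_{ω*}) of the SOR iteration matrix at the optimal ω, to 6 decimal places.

ρ_J = max_k |cos(kπ/133)| = cos(π/133) = 0.999721
√(1−ρ_J²) = |sin(π/133)| = 0.0236188
ω* = 2 / (1 + 0.0236188) = 2 / 1.0236188 ≈ 1.953852.
At ω = 1.953852 every |λ(B_ω)| = ω−1, so ρ_SOR = 0.953852.

ρ_SOR = 0.953852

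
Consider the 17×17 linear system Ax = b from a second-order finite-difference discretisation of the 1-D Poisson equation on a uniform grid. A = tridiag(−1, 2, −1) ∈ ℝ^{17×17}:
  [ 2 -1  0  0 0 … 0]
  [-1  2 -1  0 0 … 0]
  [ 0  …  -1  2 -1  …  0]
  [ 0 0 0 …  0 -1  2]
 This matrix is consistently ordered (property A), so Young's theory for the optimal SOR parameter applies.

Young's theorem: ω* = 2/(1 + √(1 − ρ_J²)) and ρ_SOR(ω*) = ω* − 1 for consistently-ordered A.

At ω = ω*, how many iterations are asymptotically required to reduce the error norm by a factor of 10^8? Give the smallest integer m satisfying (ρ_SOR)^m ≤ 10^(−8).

m = 53

[ρ_J] n=17: ρ(B_J) = cos(π/(n+1)) = cos(π/18) = 0.9848078.
√(1 − cos²(π/18)) = sin(π/18) ≈ 0.1736482.
ω* = 2/(1 + 0.1736482) = 2/1.1736482 = 1.7040882.
At ω = 1.7040882 every |λ(B_ω)| = ω−1, so ρ_SOR = 0.7040882.
For 8 digits: m = 8·ln10 / (−ln 0.7040882) = 18.4207/0.350852 = 52.503; round up → m = 53.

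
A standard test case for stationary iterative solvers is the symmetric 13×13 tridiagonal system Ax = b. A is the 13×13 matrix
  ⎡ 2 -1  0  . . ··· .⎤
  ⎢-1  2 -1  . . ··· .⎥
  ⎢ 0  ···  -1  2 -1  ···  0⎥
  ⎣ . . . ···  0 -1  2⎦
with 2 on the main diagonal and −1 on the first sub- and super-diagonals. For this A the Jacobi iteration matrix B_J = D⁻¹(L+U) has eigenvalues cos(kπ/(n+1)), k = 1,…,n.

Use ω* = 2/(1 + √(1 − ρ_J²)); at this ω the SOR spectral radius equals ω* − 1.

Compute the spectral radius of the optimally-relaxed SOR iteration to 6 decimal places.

ρ_SOR = 0.635964

spectrum of D⁻¹(L+U) = {cos(kπ/14) : 1≤k≤13}; ρ_J = cos(π/14) = 0.974928.
√(1−ρ_J²) simplifies to sin(π/14) = 0.2225209.
ω* = 2 / (1 + 0.2225209) = 2 / 1.2225209 ≈ 1.635964.
At ω = 1.635964 every |λ(B_ω)| = ω−1, so ρ_SOR = 0.635964.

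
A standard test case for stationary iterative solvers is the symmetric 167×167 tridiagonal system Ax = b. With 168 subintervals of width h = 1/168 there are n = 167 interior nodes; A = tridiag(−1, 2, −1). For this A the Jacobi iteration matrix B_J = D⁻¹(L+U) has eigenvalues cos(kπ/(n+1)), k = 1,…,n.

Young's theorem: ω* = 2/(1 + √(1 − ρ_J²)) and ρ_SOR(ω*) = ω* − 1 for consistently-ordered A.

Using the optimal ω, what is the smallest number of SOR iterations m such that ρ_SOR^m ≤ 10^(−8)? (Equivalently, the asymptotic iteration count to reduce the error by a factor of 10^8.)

m = 493

[ρ_J] n=167: ρ(B_J) = cos(π/(n+1)) = cos(π/168) = 0.9998252.
root = sin(π/168) = 0.0186989  (since 1−cos² = sin²).
ω* = 2 / (1 + 0.0186989) = 2 / 1.0186989 ≈ 1.9632887.
ρ(B_{ω*}) = ω*−1 = 0.9632887
(0.9632887)^m ≤ 10^{−8}  ⇒  m·ln(0.9632887) ≤ −8·ln10  ⇒  m ≥ 492.504  ⇒  m = 493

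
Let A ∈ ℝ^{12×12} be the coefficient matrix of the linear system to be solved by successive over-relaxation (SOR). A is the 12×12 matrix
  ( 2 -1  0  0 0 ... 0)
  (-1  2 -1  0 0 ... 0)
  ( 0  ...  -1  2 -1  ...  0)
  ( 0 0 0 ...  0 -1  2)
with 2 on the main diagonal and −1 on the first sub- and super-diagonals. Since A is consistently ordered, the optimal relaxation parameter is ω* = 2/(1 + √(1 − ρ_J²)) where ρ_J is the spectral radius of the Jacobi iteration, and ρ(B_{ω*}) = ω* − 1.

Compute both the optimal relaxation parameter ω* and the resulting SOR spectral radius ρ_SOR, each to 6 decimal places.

ω* = 1.613794, ρ_SOR = 0.613794

With n=12, ρ(Jacobi) = cos(π/13) = 0.970942.
√(1 − cos²(π/13)) = sin(π/13) ≈ 0.2393157.
[ω*] 2 ÷ (1 + 0.2393157) = 2 ÷ 1.2393157 = 1.613794.
At ω = 1.613794 every |λ(B_ω)| = ω−1, so ρ_SOR = 0.613794.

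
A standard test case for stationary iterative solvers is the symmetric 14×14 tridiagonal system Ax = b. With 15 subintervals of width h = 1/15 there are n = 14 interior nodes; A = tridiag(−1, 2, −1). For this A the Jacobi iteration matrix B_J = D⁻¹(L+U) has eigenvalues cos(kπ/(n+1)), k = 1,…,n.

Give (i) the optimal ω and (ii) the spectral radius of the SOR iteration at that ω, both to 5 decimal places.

[ρ_J] n=14: ρ(B_J) = cos(π/(n+1)) = cos(π/15) = 0.97815.
1 − cos²(π/15) = sin²(π/15) ⇒ √(1−ρ_J²) = sin(π/15) = 0.207912.
Then 2/(1+√(1−ρ_J²)) = 2/(1+0.207912); ω* = 2/1.207912 = 1.65575.
At ω = 1.65575 every |λ(B_ω)| = ω−1, so ρ_SOR = 0.65575.

ω* = 1.65575, ρ_SOR = 0.65575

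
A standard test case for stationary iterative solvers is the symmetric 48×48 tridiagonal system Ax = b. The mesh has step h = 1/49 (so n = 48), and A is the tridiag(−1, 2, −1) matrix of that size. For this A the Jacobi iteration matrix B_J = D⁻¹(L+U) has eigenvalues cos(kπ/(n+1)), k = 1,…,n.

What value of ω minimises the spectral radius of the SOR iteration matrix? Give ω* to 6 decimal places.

ρ_J = max_k |cos(kπ/49)| = cos(π/49) = 0.997945
1 − cos²(π/49) = sin²(π/49) ⇒ √(1−ρ_J²) = sin(π/49) = 0.0640702.
So ω* = 2/1.0640702 = 1.879575 (Young).
[ρ_SOR] ω* − 1 = 0.879575.

ω* = 1.879575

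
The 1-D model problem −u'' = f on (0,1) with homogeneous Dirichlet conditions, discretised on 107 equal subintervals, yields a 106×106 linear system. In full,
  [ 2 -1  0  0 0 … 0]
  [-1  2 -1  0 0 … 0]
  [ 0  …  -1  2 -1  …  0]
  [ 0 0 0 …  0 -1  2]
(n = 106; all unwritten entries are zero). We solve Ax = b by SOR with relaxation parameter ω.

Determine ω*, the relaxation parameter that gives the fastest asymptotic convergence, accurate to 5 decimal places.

With n=106, ρ(Jacobi) = cos(π/107) = 0.99957.
root = sin(π/107) = 0.029356  (since 1−cos² = sin²).
ω* = 2/(1+0.029356) = 1.94296
ρ(B_{ω*}) = ω*−1 = 0.94296

ω* = 1.94296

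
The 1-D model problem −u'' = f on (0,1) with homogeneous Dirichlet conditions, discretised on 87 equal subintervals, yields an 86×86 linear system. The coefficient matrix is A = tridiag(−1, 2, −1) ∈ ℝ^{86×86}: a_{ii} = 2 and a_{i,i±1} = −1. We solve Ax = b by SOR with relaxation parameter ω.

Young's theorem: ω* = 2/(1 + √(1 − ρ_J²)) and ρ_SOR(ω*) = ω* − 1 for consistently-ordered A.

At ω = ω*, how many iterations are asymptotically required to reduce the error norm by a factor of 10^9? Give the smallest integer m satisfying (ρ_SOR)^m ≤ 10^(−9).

spectrum of D⁻¹(L+U) = {cos(kπ/87) : 1≤k≤86}; ρ_J = cos(π/87) = 0.9993481.
1 − cos²(π/87) = sin²(π/87) ⇒ √(1−ρ_J²) = sin(π/87) = 0.0361024.
So ω* = 2/1.0361024 = 1.9303111 (Young).
ρ_SOR = ω* − 1 ≈ 0.9303111.
ρ_SOR^m ≤ 10^(−9) ⇔ m ≥ 9·ln10/(−ln 0.9303111) = 20.7233/0.0722362 = 286.882; m = ⌈286.882⌉ = 287.

m = 287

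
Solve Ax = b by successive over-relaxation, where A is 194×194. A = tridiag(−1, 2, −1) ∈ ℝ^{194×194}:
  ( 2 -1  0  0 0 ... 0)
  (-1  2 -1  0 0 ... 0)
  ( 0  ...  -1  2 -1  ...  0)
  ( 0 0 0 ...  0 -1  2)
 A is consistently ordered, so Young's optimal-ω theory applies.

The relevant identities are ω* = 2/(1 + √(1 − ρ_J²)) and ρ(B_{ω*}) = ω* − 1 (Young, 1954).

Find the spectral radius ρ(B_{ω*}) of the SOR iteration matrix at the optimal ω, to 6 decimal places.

n=194: λ(B_J) = 1 − λ(A)/2 = cos(kπ/195); k=1 gives ρ_J = 0.999870.
√(1−ρ_J²) simplifies to sin(π/195) = 0.0161100.
ω* = 2/(1+0.0161100) = 1.968291
ρ(B_{ω*}) = ω*−1 = 0.968291

ρ_SOR = 0.968291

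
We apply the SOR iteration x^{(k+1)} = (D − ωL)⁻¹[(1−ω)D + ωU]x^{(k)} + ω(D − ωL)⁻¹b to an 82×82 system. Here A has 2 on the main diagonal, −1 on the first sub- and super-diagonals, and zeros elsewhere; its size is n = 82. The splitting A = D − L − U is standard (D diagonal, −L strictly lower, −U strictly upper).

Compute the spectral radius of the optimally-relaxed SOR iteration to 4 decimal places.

[ρ_J] n=82: ρ(B_J) = cos(π/(n+1)) = cos(π/83) = 0.9993.
root = sin(π/83) = 0.03784  (since 1−cos² = sin²).
[ω*] 2 ÷ (1 + 0.03784) = 2 ÷ 1.03784 = 1.9271.
[ρ_SOR] ω* − 1 = 0.9271.

ρ_SOR = 0.9271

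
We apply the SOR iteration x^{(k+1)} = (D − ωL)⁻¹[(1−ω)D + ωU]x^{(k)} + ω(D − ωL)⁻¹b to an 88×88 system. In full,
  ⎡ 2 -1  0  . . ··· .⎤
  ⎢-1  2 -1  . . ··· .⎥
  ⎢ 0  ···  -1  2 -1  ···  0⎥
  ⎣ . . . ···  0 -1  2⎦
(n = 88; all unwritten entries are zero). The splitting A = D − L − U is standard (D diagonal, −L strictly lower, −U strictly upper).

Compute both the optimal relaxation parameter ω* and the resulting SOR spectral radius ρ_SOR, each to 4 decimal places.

B_J for the 88×88 system has eigenvalues cos(kπ/89); ρ_J = cos(π/89) = 0.9994.
√(1−ρ_J²) = |sin(π/89)| = 0.03529
ω* = 2 / (1 + 0.03529) = 2 / 1.03529 ≈ 1.9318.
[ρ_SOR] ω* − 1 = 0.9318.

ω* = 1.9318, ρ_SOR = 0.9318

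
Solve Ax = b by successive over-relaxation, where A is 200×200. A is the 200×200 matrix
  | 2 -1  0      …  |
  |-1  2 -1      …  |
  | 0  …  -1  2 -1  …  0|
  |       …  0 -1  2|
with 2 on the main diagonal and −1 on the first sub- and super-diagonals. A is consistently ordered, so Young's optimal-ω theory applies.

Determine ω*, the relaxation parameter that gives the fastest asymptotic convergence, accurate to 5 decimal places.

With n=200, ρ(Jacobi) = cos(π/201) = 0.99988.
root = sin(π/201) = 0.015629  (since 1−cos² = sin²).
Then 2/(1+√(1−ρ_J²)) = 2/(1+0.015629); ω* = 2/1.015629 = 1.96922.
and ρ(B_{ω*}) = 1.96922 − 1 = 0.96922.

ω* = 1.96922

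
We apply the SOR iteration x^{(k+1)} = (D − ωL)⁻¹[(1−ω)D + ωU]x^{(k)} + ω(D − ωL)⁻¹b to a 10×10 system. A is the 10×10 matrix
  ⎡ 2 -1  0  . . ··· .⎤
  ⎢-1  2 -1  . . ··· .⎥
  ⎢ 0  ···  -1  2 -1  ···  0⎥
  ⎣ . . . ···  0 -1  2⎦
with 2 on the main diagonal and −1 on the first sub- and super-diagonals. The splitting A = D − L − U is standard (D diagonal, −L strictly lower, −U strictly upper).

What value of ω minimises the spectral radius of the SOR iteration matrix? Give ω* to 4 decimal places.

ω* = 1.5604

n=10: λ(B_J) = 1 − λ(A)/2 = cos(kπ/11); k=1 gives ρ_J = 0.9595.
root = sin(π/11) = 0.28173  (since 1−cos² = sin²).
Young: ω* = 2/(1+√(1−ρ_J²)) = 2/(1+0.28173) = 2/1.28173 = 1.5604.
[ρ_SOR] ω* − 1 = 0.5604.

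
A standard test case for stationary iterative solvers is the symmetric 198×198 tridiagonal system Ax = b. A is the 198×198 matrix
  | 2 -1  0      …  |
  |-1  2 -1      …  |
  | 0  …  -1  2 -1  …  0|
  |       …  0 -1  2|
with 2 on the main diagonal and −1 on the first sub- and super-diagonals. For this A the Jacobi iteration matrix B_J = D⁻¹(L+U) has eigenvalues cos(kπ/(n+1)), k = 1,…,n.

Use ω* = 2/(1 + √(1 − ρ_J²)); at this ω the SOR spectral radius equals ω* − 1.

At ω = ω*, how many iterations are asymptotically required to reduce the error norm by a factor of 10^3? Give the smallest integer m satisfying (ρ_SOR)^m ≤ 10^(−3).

m = 219

spectrum of D⁻¹(L+U) = {cos(kπ/199) : 1≤k≤198}; ρ_J = cos(π/199) = 0.9998754.
√(1−ρ_J²) = |sin(π/199)| = 0.0157862
Young: ω* = 2/(1+√(1−ρ_J²)) = 2/(1+0.0157862) = 2/1.0157862 = 1.9689183.
and ρ(B_{ω*}) = 1.9689183 − 1 = 0.9689183.
For 3 digits: m = 3·ln10 / (−ln 0.9689183) = 6.90776/0.031575 = 218.773; round up → m = 219.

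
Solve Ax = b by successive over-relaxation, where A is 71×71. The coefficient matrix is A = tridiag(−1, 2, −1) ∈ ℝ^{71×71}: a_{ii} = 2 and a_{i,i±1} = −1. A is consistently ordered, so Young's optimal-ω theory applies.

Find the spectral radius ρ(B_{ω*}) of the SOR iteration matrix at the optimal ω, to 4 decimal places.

ρ_SOR = 0.9164

[ρ_J] n=71: ρ(B_J) = cos(π/(n+1)) = cos(π/72) = 0.9990.
√(1−ρ_J²) = |sin(π/72)| = 0.04362
ω* = 2/(1 + 0.04362) = 2/1.04362 = 1.9164.
and ρ(B_{ω*}) = 1.9164 − 1 = 0.9164.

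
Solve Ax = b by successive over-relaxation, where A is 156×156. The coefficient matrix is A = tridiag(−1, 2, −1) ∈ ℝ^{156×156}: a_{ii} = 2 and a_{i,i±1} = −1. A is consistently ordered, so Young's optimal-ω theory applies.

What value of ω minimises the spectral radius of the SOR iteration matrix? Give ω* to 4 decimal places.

n=156: λ(B_J) = 1 − λ(A)/2 = cos(kπ/157); k=1 gives ρ_J = 0.9998.
√(1 − cos²(π/157)) = sin(π/157) ≈ 0.02001.
So ω* = 2/1.02001 = 1.9608 (Young).
ρ(B_{ω*}) = ω*−1 = 0.9608

ω* = 1.9608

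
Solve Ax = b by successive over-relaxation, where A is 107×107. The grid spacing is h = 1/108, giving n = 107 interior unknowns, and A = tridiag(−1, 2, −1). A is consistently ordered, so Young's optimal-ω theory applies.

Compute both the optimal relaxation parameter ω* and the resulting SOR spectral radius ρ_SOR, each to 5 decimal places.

ω* = 1.94347, ρ_SOR = 0.94347

spectrum of D⁻¹(L+U) = {cos(kπ/108) : 1≤k≤107}; ρ_J = cos(π/108) = 0.99958.
root = sin(π/108) = 0.029085  (since 1−cos² = sin²).
[ω*] 2 ÷ (1 + 0.029085) = 2 ÷ 1.029085 = 1.94347.
Hence ρ(B_{ω*}) = 1.94347 − 1 = 0.94347.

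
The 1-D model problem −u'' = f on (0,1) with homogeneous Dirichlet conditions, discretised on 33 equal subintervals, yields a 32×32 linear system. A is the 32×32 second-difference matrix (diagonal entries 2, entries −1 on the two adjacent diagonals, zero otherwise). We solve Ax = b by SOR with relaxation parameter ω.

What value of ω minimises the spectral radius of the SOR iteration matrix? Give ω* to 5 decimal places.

ω* = 1.82639

B_J for the 32×32 system has eigenvalues cos(kπ/33); ρ_J = cos(π/33) = 0.99547.
root = sin(π/33) = 0.095056  (since 1−cos² = sin²).
[ω*] 2 ÷ (1 + 0.095056) = 2 ÷ 1.095056 = 1.82639.
[ρ_SOR] ω* − 1 = 0.82639.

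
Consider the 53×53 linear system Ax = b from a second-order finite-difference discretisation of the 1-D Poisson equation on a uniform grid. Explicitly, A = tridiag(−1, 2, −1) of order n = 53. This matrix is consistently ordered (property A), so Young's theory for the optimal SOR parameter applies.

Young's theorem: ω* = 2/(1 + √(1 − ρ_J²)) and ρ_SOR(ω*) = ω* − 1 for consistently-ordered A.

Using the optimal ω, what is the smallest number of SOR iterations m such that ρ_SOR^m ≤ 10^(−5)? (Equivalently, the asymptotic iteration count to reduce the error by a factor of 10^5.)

m = 99

[ρ_J] n=53: ρ(B_J) = cos(π/(n+1)) = cos(π/54) = 0.9983082.
1 − cos²(π/54) = sin²(π/54) ⇒ √(1−ρ_J²) = sin(π/54) = 0.0581448.
ω* = 2 / (1 + 0.0581448) = 2 / 1.0581448 ≈ 1.8901005.
[ρ_SOR] ω* − 1 = 0.8901005.
5·ln10 = 11.5129; −ln(0.8901005) = 0.116421; m = ⌈11.5129/0.116421⌉ = ⌈98.890⌉ = 99.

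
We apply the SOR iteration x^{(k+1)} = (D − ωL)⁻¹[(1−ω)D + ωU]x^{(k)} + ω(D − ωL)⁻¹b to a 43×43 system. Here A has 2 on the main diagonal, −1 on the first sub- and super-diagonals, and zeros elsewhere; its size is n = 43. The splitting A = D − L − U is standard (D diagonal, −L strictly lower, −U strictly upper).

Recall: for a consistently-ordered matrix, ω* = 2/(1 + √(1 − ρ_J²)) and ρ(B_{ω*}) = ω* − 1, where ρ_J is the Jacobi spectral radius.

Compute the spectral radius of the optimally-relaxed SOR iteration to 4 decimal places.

B_J for the 43×43 system has eigenvalues cos(kπ/44); ρ_J = cos(π/44) = 0.9975.
√(1−ρ_J²) simplifies to sin(π/44) = 0.07134.
Young: ω* = 2/(1+√(1−ρ_J²)) = 2/(1+0.07134) = 2/1.07134 = 1.8668.
At ω = 1.8668 every |λ(B_ω)| = ω−1, so ρ_SOR = 0.8668.

ρ_SOR = 0.8668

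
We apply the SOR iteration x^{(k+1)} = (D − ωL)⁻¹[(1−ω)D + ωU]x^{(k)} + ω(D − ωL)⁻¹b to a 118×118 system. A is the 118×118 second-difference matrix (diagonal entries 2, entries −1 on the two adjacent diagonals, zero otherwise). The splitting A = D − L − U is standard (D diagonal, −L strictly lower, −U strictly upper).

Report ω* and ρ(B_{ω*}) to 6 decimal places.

B_J for the 118×118 system has eigenvalues cos(kπ/119); ρ_J = cos(π/119) = 0.999652.
1 − cos²(π/119) = sin²(π/119) ⇒ √(1−ρ_J²) = sin(π/119) = 0.0263969.
ω* = 2 / (1 + 0.0263969) = 2 / 1.0263969 ≈ 1.948564.
ρ_SOR = ω* − 1 ≈ 0.948564.

ω* = 1.948564, ρ_SOR = 0.948564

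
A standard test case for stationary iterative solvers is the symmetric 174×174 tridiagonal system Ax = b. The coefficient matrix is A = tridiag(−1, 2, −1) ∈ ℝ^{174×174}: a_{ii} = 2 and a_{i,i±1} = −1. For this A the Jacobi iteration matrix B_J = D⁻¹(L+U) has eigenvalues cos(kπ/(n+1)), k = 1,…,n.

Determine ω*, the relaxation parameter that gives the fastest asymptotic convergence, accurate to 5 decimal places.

ω* = 1.96473

spectrum of D⁻¹(L+U) = {cos(kπ/175) : 1≤k≤174}; ρ_J = cos(π/175) = 0.99984.
1 − cos²(π/175) = sin²(π/175) ⇒ √(1−ρ_J²) = sin(π/175) = 0.017951.
Then 2/(1+√(1−ρ_J²)) = 2/(1+0.017951); ω* = 2/1.017951 = 1.96473.
ρ(B_{ω*}) = ω*−1 = 0.96473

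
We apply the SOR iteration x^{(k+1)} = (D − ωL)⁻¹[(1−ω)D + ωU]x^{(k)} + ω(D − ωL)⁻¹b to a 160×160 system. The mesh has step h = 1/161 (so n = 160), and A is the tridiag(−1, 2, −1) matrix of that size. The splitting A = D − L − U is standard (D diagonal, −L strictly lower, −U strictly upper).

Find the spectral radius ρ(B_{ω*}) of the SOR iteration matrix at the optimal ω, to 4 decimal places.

[ρ_J] n=160: ρ(B_J) = cos(π/(n+1)) = cos(π/161) = 0.9998.
1 − cos²(π/161) = sin²(π/161) ⇒ √(1−ρ_J²) = sin(π/161) = 0.01951.
[ω*] 2 ÷ (1 + 0.01951) = 2 ÷ 1.01951 = 1.9617.
ρ(B_{ω*}) = ω*−1 = 0.9617

ρ_SOR = 0.9617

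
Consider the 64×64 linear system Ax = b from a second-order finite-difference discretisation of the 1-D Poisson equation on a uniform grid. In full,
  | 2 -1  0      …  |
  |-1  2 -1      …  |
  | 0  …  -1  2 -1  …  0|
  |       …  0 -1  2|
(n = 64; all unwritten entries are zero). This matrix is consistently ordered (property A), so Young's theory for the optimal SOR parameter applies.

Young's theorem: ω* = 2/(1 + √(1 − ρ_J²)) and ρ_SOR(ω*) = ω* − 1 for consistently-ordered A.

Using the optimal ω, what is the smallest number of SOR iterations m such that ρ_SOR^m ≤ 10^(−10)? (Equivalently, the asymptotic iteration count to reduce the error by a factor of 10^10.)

m = 239

ρ_J = max_k |cos(kπ/65)| = cos(π/65) = 0.9988322
root = sin(π/65) = 0.0483134  (since 1−cos² = sin²).
ω* = 2 / (1 + 0.0483134) = 2 / 1.0483134 ≈ 1.9078264.
At ω = 1.9078264 every |λ(B_ω)| = ω−1, so ρ_SOR = 0.9078264.
ρ_SOR^m ≤ 10^(−10) ⇔ m ≥ 10·ln10/(−ln 0.9078264) = 23.0259/0.0967021 = 238.112; m = ⌈238.112⌉ = 239.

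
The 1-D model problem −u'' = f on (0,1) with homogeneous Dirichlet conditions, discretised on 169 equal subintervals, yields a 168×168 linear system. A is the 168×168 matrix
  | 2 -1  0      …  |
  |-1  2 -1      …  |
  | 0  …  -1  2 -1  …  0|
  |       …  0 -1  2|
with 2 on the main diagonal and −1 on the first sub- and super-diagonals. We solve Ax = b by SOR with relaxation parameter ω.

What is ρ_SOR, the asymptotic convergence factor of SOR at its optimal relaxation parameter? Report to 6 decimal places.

B_J for the 168×168 system has eigenvalues cos(kπ/169); ρ_J = cos(π/169) = 0.999827.
1 − cos²(π/169) = sin²(π/169) ⇒ √(1−ρ_J²) = sin(π/169) = 0.0185882.
[ω*] 2 ÷ (1 + 0.0185882) = 2 ÷ 1.0185882 = 1.963502.
[ρ_SOR] ω* − 1 = 0.963502.

ρ_SOR = 0.963502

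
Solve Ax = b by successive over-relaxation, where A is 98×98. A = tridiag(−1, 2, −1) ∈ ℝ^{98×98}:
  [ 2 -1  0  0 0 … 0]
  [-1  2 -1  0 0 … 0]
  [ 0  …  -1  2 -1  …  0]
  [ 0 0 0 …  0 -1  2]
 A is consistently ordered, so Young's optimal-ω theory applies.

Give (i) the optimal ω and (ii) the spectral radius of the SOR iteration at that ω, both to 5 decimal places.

ω* = 1.93850, ρ_SOR = 0.93850

With n=98, ρ(Jacobi) = cos(π/99) = 0.99950.
root = sin(π/99) = 0.031728  (since 1−cos² = sin²).
ω* = 2/(1+0.031728) = 1.93850
ρ(B_{ω*}) = ω*−1 = 0.93850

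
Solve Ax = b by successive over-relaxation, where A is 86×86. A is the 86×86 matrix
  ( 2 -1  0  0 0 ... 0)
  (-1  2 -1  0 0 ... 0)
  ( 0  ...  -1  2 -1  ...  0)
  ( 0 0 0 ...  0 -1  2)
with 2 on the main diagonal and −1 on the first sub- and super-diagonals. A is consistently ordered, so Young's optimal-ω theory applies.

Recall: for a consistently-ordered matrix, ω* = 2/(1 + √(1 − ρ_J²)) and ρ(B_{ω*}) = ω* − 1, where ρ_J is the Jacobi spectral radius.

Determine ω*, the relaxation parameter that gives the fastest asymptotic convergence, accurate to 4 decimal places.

ω* = 1.9303

With n=86, ρ(Jacobi) = cos(π/87) = 0.9993.
√(1−ρ_J²) simplifies to sin(π/87) = 0.03610.
Then 2/(1+√(1−ρ_J²)) = 2/(1+0.03610); ω* = 2/1.03610 = 1.9303.
ρ(B_{ω*}) = ω*−1 = 0.9303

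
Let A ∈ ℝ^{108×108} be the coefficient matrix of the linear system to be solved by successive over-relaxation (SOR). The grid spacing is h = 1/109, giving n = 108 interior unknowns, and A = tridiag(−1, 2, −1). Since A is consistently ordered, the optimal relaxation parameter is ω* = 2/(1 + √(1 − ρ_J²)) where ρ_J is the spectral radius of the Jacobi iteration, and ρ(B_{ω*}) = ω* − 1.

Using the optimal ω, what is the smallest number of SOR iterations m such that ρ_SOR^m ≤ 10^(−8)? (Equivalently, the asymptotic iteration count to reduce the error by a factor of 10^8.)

B_J for the 108×108 system has eigenvalues cos(kπ/109); ρ_J = cos(π/109) = 0.9995847.
√(1−ρ_J²) simplifies to sin(π/109) = 0.0288180.
Then 2/(1+√(1−ρ_J²)) = 2/(1+0.0288180); ω* = 2/1.0288180 = 1.9439784.
At ω = 1.9439784 every |λ(B_ω)| = ω−1, so ρ_SOR = 0.9439784.
8·ln10 = 18.4207; −ln(0.9439784) = 0.057652; m = ⌈18.4207/0.057652⌉ = ⌈319.515⌉ = 320.

m = 320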